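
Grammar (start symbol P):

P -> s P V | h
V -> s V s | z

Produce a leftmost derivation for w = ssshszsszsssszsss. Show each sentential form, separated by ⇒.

P ⇒ sPV ⇒ ssPVV ⇒ sssPVVV ⇒ ssshVVV ⇒ ssshsVsVV ⇒ ssshszsVV ⇒ ssshszssVsV ⇒ ssshszsszsV ⇒ ssshszsszssVs ⇒ ssshszsszsssVss ⇒ ssshszsszssssVsss ⇒ ssshszsszsssszsss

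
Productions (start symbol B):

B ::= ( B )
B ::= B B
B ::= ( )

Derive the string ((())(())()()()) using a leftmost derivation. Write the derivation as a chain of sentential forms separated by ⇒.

B ⇒ (B) ⇒ (BB) ⇒ ((B)B) ⇒ ((())B) ⇒ ((())BB) ⇒ ((())BBB) ⇒ ((())BBBB) ⇒ ((())(B)BBB) ⇒ ((())(())BBB) ⇒ ((())(())()BB) ⇒ ((())(())()()B) ⇒ ((())(())()()())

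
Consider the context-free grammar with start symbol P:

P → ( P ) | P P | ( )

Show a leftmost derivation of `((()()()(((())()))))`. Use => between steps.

P => (P)   [P → ( P )]
(P) => ((P))   [P → ( P )]
((P)) => ((PP))   [P → P P]
((PP)) => ((PPP))   [P → P P]
((PPP)) => ((()PP))   [P → ( )]
((()PP)) => ((()()P))   [P → ( )]
((()()P)) => ((()()PP))   [P → P P]
((()()PP)) => ((()()()P))   [P → ( )]
((()()()P)) => ((()()()(P)))   [P → ( P )]
((()()()(P))) => ((()()()((P))))   [P → ( P )]
((()()()((P)))) => ((()()()((PP))))   [P → P P]
((()()()((PP)))) => ((()()()(((P)P))))   [P → ( P )]
((()()()(((P)P)))) => ((()()()(((())P))))   [P → ( )]
((()()()(((())P)))) => ((()()()(((())()))))   [P → ( )]

P=>(P)=>((P))=>((PP))=>((PPP))=>((()PP))=>((()()P))=>((()()PP))=>((()()()P))=>((()()()(P)))=>((()()()((P))))=>((()()()((PP))))=>((()()()(((P)P))))=>((()()()(((())P))))=>((()()()(((())()))))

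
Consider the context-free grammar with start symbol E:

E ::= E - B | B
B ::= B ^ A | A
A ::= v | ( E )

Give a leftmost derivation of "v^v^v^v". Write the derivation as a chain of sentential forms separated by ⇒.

E ⇒ B ⇒ B^A ⇒ B^A^A ⇒ B^A^A^A ⇒ A^A^A^A ⇒ v^A^A^A ⇒ v^v^A^A ⇒ v^v^v^A ⇒ v^v^v^v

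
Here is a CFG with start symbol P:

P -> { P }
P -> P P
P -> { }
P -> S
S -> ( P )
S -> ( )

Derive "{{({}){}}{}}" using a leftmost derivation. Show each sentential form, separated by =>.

P => {P} => {PP} => {{P}P} => {{PP}P} => {{SP}P} => {{(P)P}P} => {{({})P}P} => {{({}){}}P} => {{({}){}}{}}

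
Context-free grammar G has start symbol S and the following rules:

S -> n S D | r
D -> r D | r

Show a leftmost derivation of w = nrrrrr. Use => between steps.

S => nSD   [S -> n S D]
nSD => nrD   [S -> r]
nrD => nrrD   [D -> r D]
nrrD => nrrrD   [D -> r D]
nrrrD => nrrrrD   [D -> r D]
nrrrrD => nrrrrr   [D -> r]

S=>nSD=>nrD=>nrrD=>nrrrD=>nrrrrD=>nrrrrr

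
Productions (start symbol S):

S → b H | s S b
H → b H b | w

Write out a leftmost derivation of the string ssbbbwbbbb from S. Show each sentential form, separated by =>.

S=>sSb=>ssSbb=>ssbHbb=>ssbbHbbb=>ssbbbHbbbb=>ssbbbwbbbb

S => sSb   [S → s S b]
sSb => ssSbb   [S → s S b]
ssSbb => ssbHbb   [S → b H]
ssbHbb => ssbbHbbb   [H → b H b]
ssbbHbbb => ssbbbHbbbb   [H → b H b]
ssbbbHbbbb => ssbbbwbbbb   [H → w]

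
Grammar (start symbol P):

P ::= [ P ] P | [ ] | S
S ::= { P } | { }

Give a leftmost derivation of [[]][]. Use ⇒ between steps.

P ⇒ [P]P ⇒ [[]]P ⇒ [[]][]

P ⇒ [P]P   [P ::= [ P ] P]
[P]P ⇒ [[]]P   [P ::= [ ]]
[[]]P ⇒ [[]][]   [P ::= [ ]]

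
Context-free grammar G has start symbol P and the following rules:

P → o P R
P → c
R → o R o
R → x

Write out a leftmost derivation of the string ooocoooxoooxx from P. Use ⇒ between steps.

P ⇒ oPR ⇒ ooPRR ⇒ oooPRRR ⇒ ooocRRR ⇒ ooocoRoRR ⇒ ooocooRooRR ⇒ ooocoooRoooRR ⇒ ooocoooxoooRR ⇒ ooocoooxoooxR ⇒ ooocoooxoooxx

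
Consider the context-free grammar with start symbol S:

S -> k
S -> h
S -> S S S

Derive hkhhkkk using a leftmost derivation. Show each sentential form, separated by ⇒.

S ⇒ SSS ⇒ SSSSS ⇒ hSSSS ⇒ hSSSSSS ⇒ hkSSSSS ⇒ hkhSSSS ⇒ hkhhSSS ⇒ hkhhkSS ⇒ hkhhkkS ⇒ hkhhkkk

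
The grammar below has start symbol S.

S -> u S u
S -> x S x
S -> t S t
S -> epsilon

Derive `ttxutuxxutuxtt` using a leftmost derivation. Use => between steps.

S => tSt => ttStt => ttxSxtt => ttxuSuxtt => ttxutStuxtt => ttxutuSutuxtt => ttxutuxSxutuxtt => ttxutuxxutuxtt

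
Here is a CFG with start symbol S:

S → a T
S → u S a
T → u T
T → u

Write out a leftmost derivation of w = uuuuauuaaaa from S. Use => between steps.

S => uSa   [S → u S a]
uSa => uuSaa   [S → u S a]
uuSaa => uuuSaaa   [S → u S a]
uuuSaaa => uuuuSaaaa   [S → u S a]
uuuuSaaaa => uuuuaTaaaa   [S → a T]
uuuuaTaaaa => uuuuauTaaaa   [T → u T]
uuuuauTaaaa => uuuuauuaaaa   [T → u]

S => uSa => uuSaa => uuuSaaa => uuuuSaaaa => uuuuaTaaaa => uuuuauTaaaa => uuuuauuaaaa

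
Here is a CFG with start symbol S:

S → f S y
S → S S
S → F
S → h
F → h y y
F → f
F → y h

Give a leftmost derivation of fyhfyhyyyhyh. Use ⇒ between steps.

S ⇒ SS ⇒ SSS ⇒ fSySS ⇒ fSSySS ⇒ fFSySS ⇒ fyhSySS ⇒ fyhfSyySS ⇒ fyhfFyySS ⇒ fyhfyhyySS ⇒ fyhfyhyyFS ⇒ fyhfyhyyyhS ⇒ fyhfyhyyyhF ⇒ fyhfyhyyyhyh

S ⇒ SS   [S → S S]
SS ⇒ SSS   [S → S S]
SSS ⇒ fSySS   [S → f S y]
fSySS ⇒ fSSySS   [S → S S]
fSSySS ⇒ fFSySS   [S → F]
fFSySS ⇒ fyhSySS   [F → y h]
fyhSySS ⇒ fyhfSyySS   [S → f S y]
fyhfSyySS ⇒ fyhfFyySS   [S → F]
fyhfFyySS ⇒ fyhfyhyySS   [F → y h]
fyhfyhyySS ⇒ fyhfyhyyFS   [S → F]
fyhfyhyyFS ⇒ fyhfyhyyyhS   [F → y h]
fyhfyhyyyhS ⇒ fyhfyhyyyhF   [S → F]
fyhfyhyyyhF ⇒ fyhfyhyyyhyh   [F → y h]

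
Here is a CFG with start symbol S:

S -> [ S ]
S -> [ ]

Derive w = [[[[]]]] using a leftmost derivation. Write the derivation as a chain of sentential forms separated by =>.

S => [S]   [S -> [ S ]]
[S] => [[S]]   [S -> [ S ]]
[[S]] => [[[S]]]   [S -> [ S ]]
[[[S]]] => [[[[]]]]   [S -> [ ]]

S => [S] => [[S]] => [[[S]]] => [[[[]]]]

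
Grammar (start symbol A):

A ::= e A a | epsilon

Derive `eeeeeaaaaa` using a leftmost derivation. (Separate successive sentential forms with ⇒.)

A ⇒ eAa ⇒ eeAaa ⇒ eeeAaaa ⇒ eeeeAaaaa ⇒ eeeeeAaaaaa ⇒ eeeeeaaaaa

A ⇒ eAa   [A ::= e A a]
eAa ⇒ eeAaa   [A ::= e A a]
eeAaa ⇒ eeeAaaa   [A ::= e A a]
eeeAaaa ⇒ eeeeAaaaa   [A ::= e A a]
eeeeAaaaa ⇒ eeeeeAaaaaa   [A ::= e A a]
eeeeeAaaaaa ⇒ eeeeeaaaaa   [A ::= epsilon]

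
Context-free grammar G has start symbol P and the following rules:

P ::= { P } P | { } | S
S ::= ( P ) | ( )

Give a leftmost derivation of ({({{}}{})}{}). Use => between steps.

P=>S=>(P)=>({P}P)=>({S}P)=>({(P)}P)=>({({P}P)}P)=>({({{}}P)}P)=>({({{}}{})}P)=>({({{}}{})}{})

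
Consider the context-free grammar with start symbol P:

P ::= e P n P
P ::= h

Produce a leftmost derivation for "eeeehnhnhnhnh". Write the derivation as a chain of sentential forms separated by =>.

P => ePnP => eePnPnP => eeePnPnPnP => eeeePnPnPnPnP => eeeehnPnPnPnP => eeeehnhnPnPnP => eeeehnhnhnPnP => eeeehnhnhnhnP => eeeehnhnhnhnh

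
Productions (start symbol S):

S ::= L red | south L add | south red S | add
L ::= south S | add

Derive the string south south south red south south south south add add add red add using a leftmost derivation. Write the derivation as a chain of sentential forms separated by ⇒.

S ⇒ south L add   [S ::= south L add]
south L add ⇒ south south S add   [L ::= south S]
south south S add ⇒ south south south red S add   [S ::= south red S]
south south south red S add ⇒ south south south red L red add   [S ::= L red]
south south south red L red add ⇒ south south south red south S red add   [L ::= south S]
south south south red south S red add ⇒ south south south red south south L add red add   [S ::= south L add]
south south south red south south L add red add ⇒ south south south red south south south S add red add   [L ::= south S]
south south south red south south south S add red add ⇒ south south south red south south south south L add add red add   [S ::= south L add]
south south south red south south south south L add add red add ⇒ south south south red south south south south add add add red add   [L ::= add]

S ⇒ south L add ⇒ south south S add ⇒ south south south red S add ⇒ south south south red L red add ⇒ south south south red south S red add ⇒ south south south red south south L add red add ⇒ south south south red south south south S add red add ⇒ south south south red south south south south L add add red add ⇒ south south south red south south south south add add add red add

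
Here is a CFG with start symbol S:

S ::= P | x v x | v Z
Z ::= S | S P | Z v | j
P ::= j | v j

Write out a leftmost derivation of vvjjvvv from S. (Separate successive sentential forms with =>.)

S => vZ => vZv => vZvv => vZvvv => vSPvvv => vPPvvv => vvjPvvv => vvjjvvv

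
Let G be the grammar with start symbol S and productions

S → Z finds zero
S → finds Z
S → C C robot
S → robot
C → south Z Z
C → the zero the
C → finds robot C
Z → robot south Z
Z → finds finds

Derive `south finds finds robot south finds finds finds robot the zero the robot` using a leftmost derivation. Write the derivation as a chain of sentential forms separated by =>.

S => C C robot   [S → C C robot]
C C robot => south Z Z C robot   [C → south Z Z]
south Z Z C robot => south finds finds Z C robot   [Z → finds finds]
south finds finds Z C robot => south finds finds robot south Z C robot   [Z → robot south Z]
south finds finds robot south Z C robot => south finds finds robot south finds finds C robot   [Z → finds finds]
south finds finds robot south finds finds C robot => south finds finds robot south finds finds finds robot C robot   [C → finds robot C]
south finds finds robot south finds finds finds robot C robot => south finds finds robot south finds finds finds robot the zero the robot   [C → the zero the]

S => C C robot => south Z Z C robot => south finds finds Z C robot => south finds finds robot south Z C robot => south finds finds robot south finds finds C robot => south finds finds robot south finds finds finds robot C robot => south finds finds robot south finds finds finds robot the zero the robot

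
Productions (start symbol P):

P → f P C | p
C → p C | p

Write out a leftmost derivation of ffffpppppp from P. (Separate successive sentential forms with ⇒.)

P⇒fPC⇒ffPCC⇒fffPCCC⇒ffffPCCCC⇒ffffpCCCC⇒ffffppCCCC⇒ffffpppCCC⇒ffffppppCC⇒ffffpppppC⇒ffffpppppp

P ⇒ fPC   [P → f P C]
fPC ⇒ ffPCC   [P → f P C]
ffPCC ⇒ fffPCCC   [P → f P C]
fffPCCC ⇒ ffffPCCCC   [P → f P C]
ffffPCCCC ⇒ ffffpCCCC   [P → p]
ffffpCCCC ⇒ ffffppCCCC   [C → p C]
ffffppCCCC ⇒ ffffpppCCC   [C → p]
ffffpppCCC ⇒ ffffppppCC   [C → p]
ffffppppCC ⇒ ffffpppppC   [C → p]
ffffpppppC ⇒ ffffpppppp   [C → p]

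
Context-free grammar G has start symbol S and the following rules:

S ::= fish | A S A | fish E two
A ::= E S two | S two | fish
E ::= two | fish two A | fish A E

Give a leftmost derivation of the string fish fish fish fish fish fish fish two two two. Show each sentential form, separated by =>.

S => fish E two   [S ::= fish E two]
fish E two => fish fish A E two   [E ::= fish A E]
fish fish A E two => fish fish fish E two   [A ::= fish]
fish fish fish E two => fish fish fish fish A E two   [E ::= fish A E]
fish fish fish fish A E two => fish fish fish fish S two E two   [A ::= S two]
fish fish fish fish S two E two => fish fish fish fish A S A two E two   [S ::= A S A]
fish fish fish fish A S A two E two => fish fish fish fish fish S A two E two   [A ::= fish]
fish fish fish fish fish S A two E two => fish fish fish fish fish fish A two E two   [S ::= fish]
fish fish fish fish fish fish A two E two => fish fish fish fish fish fish fish two E two   [A ::= fish]
fish fish fish fish fish fish fish two E two => fish fish fish fish fish fish fish two two two   [E ::= two]

S => fish E two => fish fish A E two => fish fish fish E two => fish fish fish fish A E two => fish fish fish fish S two E two => fish fish fish fish A S A two E two => fish fish fish fish fish S A two E two => fish fish fish fish fish fish A two E two => fish fish fish fish fish fish fish two E two => fish fish fish fish fish fish fish two two two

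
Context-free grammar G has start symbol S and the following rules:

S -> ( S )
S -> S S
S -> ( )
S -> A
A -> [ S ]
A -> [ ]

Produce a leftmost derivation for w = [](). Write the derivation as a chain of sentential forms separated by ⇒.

S ⇒ SS   [S -> S S]
SS ⇒ AS   [S -> A]
AS ⇒ []S   [A -> [ ]]
[]S ⇒ []()   [S -> ( )]

S ⇒ SS ⇒ AS ⇒ []S ⇒ []()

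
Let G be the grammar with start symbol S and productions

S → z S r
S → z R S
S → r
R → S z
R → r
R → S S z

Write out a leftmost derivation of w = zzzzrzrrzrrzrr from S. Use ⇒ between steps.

S⇒zSr⇒zzRSr⇒zzSzSr⇒zzzSrzSr⇒zzzzRSrzSr⇒zzzzrSrzSr⇒zzzzrzRSrzSr⇒zzzzrzSSzSrzSr⇒zzzzrzrSzSrzSr⇒zzzzrzrrzSrzSr⇒zzzzrzrrzrrzSr⇒zzzzrzrrzrrzrr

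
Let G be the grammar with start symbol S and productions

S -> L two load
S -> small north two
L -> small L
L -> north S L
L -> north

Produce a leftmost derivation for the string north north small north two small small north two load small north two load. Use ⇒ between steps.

S ⇒ L two load ⇒ north S L two load ⇒ north L two load L two load ⇒ north north S L two load L two load ⇒ north north small north two L two load L two load ⇒ north north small north two small L two load L two load ⇒ north north small north two small small L two load L two load ⇒ north north small north two small small north two load L two load ⇒ north north small north two small small north two load small L two load ⇒ north north small north two small small north two load small north two load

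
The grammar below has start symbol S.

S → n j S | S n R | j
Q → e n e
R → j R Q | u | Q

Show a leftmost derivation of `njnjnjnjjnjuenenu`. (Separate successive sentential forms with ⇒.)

S⇒njS⇒njnjS⇒njnjSnR⇒njnjnjSnR⇒njnjnjSnRnR⇒njnjnjnjSnRnR⇒njnjnjnjjnRnR⇒njnjnjnjjnjRQnR⇒njnjnjnjjnjuQnR⇒njnjnjnjjnjuenenR⇒njnjnjnjjnjuenenu

S ⇒ njS   [S → n j S]
njS ⇒ njnjS   [S → n j S]
njnjS ⇒ njnjSnR   [S → S n R]
njnjSnR ⇒ njnjnjSnR   [S → n j S]
njnjnjSnR ⇒ njnjnjSnRnR   [S → S n R]
njnjnjSnRnR ⇒ njnjnjnjSnRnR   [S → n j S]
njnjnjnjSnRnR ⇒ njnjnjnjjnRnR   [S → j]
njnjnjnjjnRnR ⇒ njnjnjnjjnjRQnR   [R → j R Q]
njnjnjnjjnjRQnR ⇒ njnjnjnjjnjuQnR   [R → u]
njnjnjnjjnjuQnR ⇒ njnjnjnjjnjuenenR   [Q → e n e]
njnjnjnjjnjuenenR ⇒ njnjnjnjjnjuenenu   [R → u]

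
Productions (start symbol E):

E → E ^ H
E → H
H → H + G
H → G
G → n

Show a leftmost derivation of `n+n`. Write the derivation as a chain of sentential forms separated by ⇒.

E ⇒ H ⇒ H+G ⇒ G+G ⇒ n+G ⇒ n+n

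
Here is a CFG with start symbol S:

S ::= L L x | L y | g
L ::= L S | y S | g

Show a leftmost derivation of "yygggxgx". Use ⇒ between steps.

S ⇒ LLx ⇒ ySLx ⇒ yLLxLx ⇒ yLSLxLx ⇒ yySSLxLx ⇒ yygSLxLx ⇒ yyggLxLx ⇒ yygggxLx ⇒ yygggxgx

S ⇒ LLx   [S ::= L L x]
LLx ⇒ ySLx   [L ::= y S]
ySLx ⇒ yLLxLx   [S ::= L L x]
yLLxLx ⇒ yLSLxLx   [L ::= L S]
yLSLxLx ⇒ yySSLxLx   [L ::= y S]
yySSLxLx ⇒ yygSLxLx   [S ::= g]
yygSLxLx ⇒ yyggLxLx   [S ::= g]
yyggLxLx ⇒ yygggxLx   [L ::= g]
yygggxLx ⇒ yygggxgx   [L ::= g]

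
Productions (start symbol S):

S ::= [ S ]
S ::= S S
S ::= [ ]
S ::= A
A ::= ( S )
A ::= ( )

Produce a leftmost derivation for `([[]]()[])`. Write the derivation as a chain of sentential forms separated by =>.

S => A => (S) => (SS) => (SSS) => ([S]SS) => ([[]]SS) => ([[]]AS) => ([[]]()S) => ([[]]()[])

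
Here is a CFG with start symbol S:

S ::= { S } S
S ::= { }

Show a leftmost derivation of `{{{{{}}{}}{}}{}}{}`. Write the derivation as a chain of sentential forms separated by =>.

S=>{S}S=>{{S}S}S=>{{{S}S}S}S=>{{{{S}S}S}S}S=>{{{{{}}S}S}S}S=>{{{{{}}{}}S}S}S=>{{{{{}}{}}{}}S}S=>{{{{{}}{}}{}}{}}S=>{{{{{}}{}}{}}{}}{}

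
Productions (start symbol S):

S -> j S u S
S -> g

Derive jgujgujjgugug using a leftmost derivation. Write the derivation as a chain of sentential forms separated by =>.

S => jSuS => jguS => jgujSuS => jgujguS => jgujgujSuS => jgujgujjSuSuS => jgujgujjguSuS => jgujgujjguguS => jgujgujjgugug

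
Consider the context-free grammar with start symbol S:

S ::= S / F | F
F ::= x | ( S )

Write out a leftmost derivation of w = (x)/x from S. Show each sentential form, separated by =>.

S => S/F => F/F => (S)/F => (F)/F => (x)/F => (x)/x

S => S/F   [S ::= S / F]
S/F => F/F   [S ::= F]
F/F => (S)/F   [F ::= ( S )]
(S)/F => (F)/F   [S ::= F]
(F)/F => (x)/F   [F ::= x]
(x)/F => (x)/x   [F ::= x]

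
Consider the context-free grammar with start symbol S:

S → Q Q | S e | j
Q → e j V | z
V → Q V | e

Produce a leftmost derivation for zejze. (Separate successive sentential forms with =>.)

S => QQ => zQ => zejV => zejQV => zejzV => zejze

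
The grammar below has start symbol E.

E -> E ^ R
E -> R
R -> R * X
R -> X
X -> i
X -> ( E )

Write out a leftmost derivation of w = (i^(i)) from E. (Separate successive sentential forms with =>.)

E => R => X => (E) => (E^R) => (R^R) => (X^R) => (i^R) => (i^X) => (i^(E)) => (i^(R)) => (i^(X)) => (i^(i))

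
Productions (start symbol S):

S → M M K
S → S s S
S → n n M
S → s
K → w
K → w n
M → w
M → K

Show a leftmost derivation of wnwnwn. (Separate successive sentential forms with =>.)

S => MMK => KMK => wnMK => wnKK => wnwnK => wnwnwn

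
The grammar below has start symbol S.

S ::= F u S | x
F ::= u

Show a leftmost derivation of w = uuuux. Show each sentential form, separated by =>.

S => FuS => uuS => uuFuS => uuuuS => uuuux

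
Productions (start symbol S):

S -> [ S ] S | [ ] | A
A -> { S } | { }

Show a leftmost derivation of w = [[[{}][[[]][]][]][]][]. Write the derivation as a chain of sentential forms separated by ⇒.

S ⇒ [S]S ⇒ [[S]S]S ⇒ [[[S]S]S]S ⇒ [[[A]S]S]S ⇒ [[[{}]S]S]S ⇒ [[[{}][S]S]S]S ⇒ [[[{}][[S]S]S]S]S ⇒ [[[{}][[[]]S]S]S]S ⇒ [[[{}][[[]][]]S]S]S ⇒ [[[{}][[[]][]][]]S]S ⇒ [[[{}][[[]][]][]][]]S ⇒ [[[{}][[[]][]][]][]][]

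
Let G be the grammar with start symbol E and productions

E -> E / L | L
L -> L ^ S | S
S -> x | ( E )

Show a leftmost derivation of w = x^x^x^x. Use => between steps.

E => L => L^S => L^S^S => L^S^S^S => S^S^S^S => x^S^S^S => x^x^S^S => x^x^x^S => x^x^x^x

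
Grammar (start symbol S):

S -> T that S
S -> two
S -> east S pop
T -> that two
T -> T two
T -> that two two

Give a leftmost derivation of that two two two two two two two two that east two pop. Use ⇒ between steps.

S ⇒ T that S ⇒ T two that S ⇒ T two two that S ⇒ T two two two that S ⇒ T two two two two that S ⇒ T two two two two two that S ⇒ T two two two two two two that S ⇒ that two two two two two two two two that S ⇒ that two two two two two two two two that east S pop ⇒ that two two two two two two two two that east two pop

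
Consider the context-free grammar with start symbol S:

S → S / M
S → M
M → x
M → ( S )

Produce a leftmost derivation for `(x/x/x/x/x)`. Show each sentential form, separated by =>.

S => M => (S) => (S/M) => (S/M/M) => (S/M/M/M) => (S/M/M/M/M) => (M/M/M/M/M) => (x/M/M/M/M) => (x/x/M/M/M) => (x/x/x/M/M) => (x/x/x/x/M) => (x/x/x/x/x)

S => M   [S → M]
M => (S)   [M → ( S )]
(S) => (S/M)   [S → S / M]
(S/M) => (S/M/M)   [S → S / M]
(S/M/M) => (S/M/M/M)   [S → S / M]
(S/M/M/M) => (S/M/M/M/M)   [S → S / M]
(S/M/M/M/M) => (M/M/M/M/M)   [S → M]
(M/M/M/M/M) => (x/M/M/M/M)   [M → x]
(x/M/M/M/M) => (x/x/M/M/M)   [M → x]
(x/x/M/M/M) => (x/x/x/M/M)   [M → x]
(x/x/x/M/M) => (x/x/x/x/M)   [M → x]
(x/x/x/x/M) => (x/x/x/x/x)   [M → x]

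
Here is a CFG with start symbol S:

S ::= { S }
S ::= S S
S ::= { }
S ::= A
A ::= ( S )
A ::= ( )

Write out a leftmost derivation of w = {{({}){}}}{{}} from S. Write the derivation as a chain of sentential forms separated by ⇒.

S ⇒ SS   [S ::= S S]
SS ⇒ {S}S   [S ::= { S }]
{S}S ⇒ {{S}}S   [S ::= { S }]
{{S}}S ⇒ {{SS}}S   [S ::= S S]
{{SS}}S ⇒ {{AS}}S   [S ::= A]
{{AS}}S ⇒ {{(S)S}}S   [A ::= ( S )]
{{(S)S}}S ⇒ {{({})S}}S   [S ::= { }]
{{({})S}}S ⇒ {{({}){}}}S   [S ::= { }]
{{({}){}}}S ⇒ {{({}){}}}{S}   [S ::= { S }]
{{({}){}}}{S} ⇒ {{({}){}}}{{}}   [S ::= { }]

S ⇒ SS ⇒ {S}S ⇒ {{S}}S ⇒ {{SS}}S ⇒ {{AS}}S ⇒ {{(S)S}}S ⇒ {{({})S}}S ⇒ {{({}){}}}S ⇒ {{({}){}}}{S} ⇒ {{({}){}}}{{}}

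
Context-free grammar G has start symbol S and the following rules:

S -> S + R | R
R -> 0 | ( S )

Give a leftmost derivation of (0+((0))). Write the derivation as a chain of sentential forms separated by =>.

S => R   [S -> R]
R => (S)   [R -> ( S )]
(S) => (S+R)   [S -> S + R]
(S+R) => (R+R)   [S -> R]
(R+R) => (0+R)   [R -> 0]
(0+R) => (0+(S))   [R -> ( S )]
(0+(S)) => (0+(R))   [S -> R]
(0+(R)) => (0+((S)))   [R -> ( S )]
(0+((S))) => (0+((R)))   [S -> R]
(0+((R))) => (0+((0)))   [R -> 0]

S => R => (S) => (S+R) => (R+R) => (0+R) => (0+(S)) => (0+(R)) => (0+((S))) => (0+((R))) => (0+((0)))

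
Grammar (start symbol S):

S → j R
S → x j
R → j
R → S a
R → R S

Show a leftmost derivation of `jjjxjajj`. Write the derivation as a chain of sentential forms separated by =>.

S => jR => jRS => jRSS => jjSS => jjjRS => jjjSaS => jjjxjaS => jjjxjajR => jjjxjajj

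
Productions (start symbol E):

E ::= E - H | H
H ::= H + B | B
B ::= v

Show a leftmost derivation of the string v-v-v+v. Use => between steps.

E => E-H   [E ::= E - H]
E-H => E-H-H   [E ::= E - H]
E-H-H => H-H-H   [E ::= H]
H-H-H => B-H-H   [H ::= B]
B-H-H => v-H-H   [B ::= v]
v-H-H => v-B-H   [H ::= B]
v-B-H => v-v-H   [B ::= v]
v-v-H => v-v-H+B   [H ::= H + B]
v-v-H+B => v-v-B+B   [H ::= B]
v-v-B+B => v-v-v+B   [B ::= v]
v-v-v+B => v-v-v+v   [B ::= v]

E => E-H => E-H-H => H-H-H => B-H-H => v-H-H => v-B-H => v-v-H => v-v-H+B => v-v-B+B => v-v-v+B => v-v-v+v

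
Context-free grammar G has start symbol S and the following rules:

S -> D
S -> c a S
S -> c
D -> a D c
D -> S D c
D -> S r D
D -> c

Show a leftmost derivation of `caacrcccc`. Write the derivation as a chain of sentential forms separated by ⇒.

S ⇒ caS ⇒ caD ⇒ caaDc ⇒ caaSDcc ⇒ caaDDcc ⇒ caaSrDDcc ⇒ caaDrDDcc ⇒ caacrDDcc ⇒ caacrcDcc ⇒ caacrcccc

S ⇒ caS   [S -> c a S]
caS ⇒ caD   [S -> D]
caD ⇒ caaDc   [D -> a D c]
caaDc ⇒ caaSDcc   [D -> S D c]
caaSDcc ⇒ caaDDcc   [S -> D]
caaDDcc ⇒ caaSrDDcc   [D -> S r D]
caaSrDDcc ⇒ caaDrDDcc   [S -> D]
caaDrDDcc ⇒ caacrDDcc   [D -> c]
caacrDDcc ⇒ caacrcDcc   [D -> c]
caacrcDcc ⇒ caacrcccc   [D -> c]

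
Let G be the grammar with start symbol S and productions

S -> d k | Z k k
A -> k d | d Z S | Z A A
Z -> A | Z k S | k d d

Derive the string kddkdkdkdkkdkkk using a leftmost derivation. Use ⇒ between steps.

S ⇒ Zkk ⇒ ZkSkk ⇒ ZkSkSkk ⇒ AkSkSkk ⇒ ZAAkSkSkk ⇒ kddAAkSkSkk ⇒ kddkdAkSkSkk ⇒ kddkdkdkSkSkk ⇒ kddkdkdkdkkSkk ⇒ kddkdkdkdkkdkkk

S ⇒ Zkk   [S -> Z k k]
Zkk ⇒ ZkSkk   [Z -> Z k S]
ZkSkk ⇒ ZkSkSkk   [Z -> Z k S]
ZkSkSkk ⇒ AkSkSkk   [Z -> A]
AkSkSkk ⇒ ZAAkSkSkk   [A -> Z A A]
ZAAkSkSkk ⇒ kddAAkSkSkk   [Z -> k d d]
kddAAkSkSkk ⇒ kddkdAkSkSkk   [A -> k d]
kddkdAkSkSkk ⇒ kddkdkdkSkSkk   [A -> k d]
kddkdkdkSkSkk ⇒ kddkdkdkdkkSkk   [S -> d k]
kddkdkdkdkkSkk ⇒ kddkdkdkdkkdkkk   [S -> d k]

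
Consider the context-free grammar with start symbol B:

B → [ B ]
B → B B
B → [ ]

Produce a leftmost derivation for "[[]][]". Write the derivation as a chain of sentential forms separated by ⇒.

B ⇒ BB ⇒ [B]B ⇒ [[]]B ⇒ [[]][]

B ⇒ BB   [B → B B]
BB ⇒ [B]B   [B → [ B ]]
[B]B ⇒ [[]]B   [B → [ ]]
[[]]B ⇒ [[]][]   [B → [ ]]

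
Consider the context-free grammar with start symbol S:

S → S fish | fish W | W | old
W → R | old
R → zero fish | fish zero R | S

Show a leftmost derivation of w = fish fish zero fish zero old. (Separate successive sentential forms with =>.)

S => fish W   [S → fish W]
fish W => fish R   [W → R]
fish R => fish fish zero R   [R → fish zero R]
fish fish zero R => fish fish zero fish zero R   [R → fish zero R]
fish fish zero fish zero R => fish fish zero fish zero S   [R → S]
fish fish zero fish zero S => fish fish zero fish zero old   [S → old]

S => fish W => fish R => fish fish zero R => fish fish zero fish zero R => fish fish zero fish zero S => fish fish zero fish zero old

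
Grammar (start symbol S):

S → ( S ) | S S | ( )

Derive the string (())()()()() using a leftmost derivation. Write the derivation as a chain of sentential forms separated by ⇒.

S ⇒ SS   [S → S S]
SS ⇒ (S)S   [S → ( S )]
(S)S ⇒ (())S   [S → ( )]
(())S ⇒ (())SS   [S → S S]
(())SS ⇒ (())SSS   [S → S S]
(())SSS ⇒ (())SSSS   [S → S S]
(())SSSS ⇒ (())()SSS   [S → ( )]
(())()SSS ⇒ (())()()SS   [S → ( )]
(())()()SS ⇒ (())()()()S   [S → ( )]
(())()()()S ⇒ (())()()()()   [S → ( )]

S ⇒ SS ⇒ (S)S ⇒ (())S ⇒ (())SS ⇒ (())SSS ⇒ (())SSSS ⇒ (())()SSS ⇒ (())()()SS ⇒ (())()()()S ⇒ (())()()()()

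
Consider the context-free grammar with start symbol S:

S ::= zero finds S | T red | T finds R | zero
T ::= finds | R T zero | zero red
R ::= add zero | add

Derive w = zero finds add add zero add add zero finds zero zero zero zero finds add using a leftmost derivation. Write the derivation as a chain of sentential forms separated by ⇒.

S ⇒ zero finds S ⇒ zero finds T finds R ⇒ zero finds R T zero finds R ⇒ zero finds add T zero finds R ⇒ zero finds add R T zero zero finds R ⇒ zero finds add add zero T zero zero finds R ⇒ zero finds add add zero R T zero zero zero finds R ⇒ zero finds add add zero add T zero zero zero finds R ⇒ zero finds add add zero add R T zero zero zero zero finds R ⇒ zero finds add add zero add add zero T zero zero zero zero finds R ⇒ zero finds add add zero add add zero finds zero zero zero zero finds R ⇒ zero finds add add zero add add zero finds zero zero zero zero finds add

S ⇒ zero finds S   [S ::= zero finds S]
zero finds S ⇒ zero finds T finds R   [S ::= T finds R]
zero finds T finds R ⇒ zero finds R T zero finds R   [T ::= R T zero]
zero finds R T zero finds R ⇒ zero finds add T zero finds R   [R ::= add]
zero finds add T zero finds R ⇒ zero finds add R T zero zero finds R   [T ::= R T zero]
zero finds add R T zero zero finds R ⇒ zero finds add add zero T zero zero finds R   [R ::= add zero]
zero finds add add zero T zero zero finds R ⇒ zero finds add add zero R T zero zero zero finds R   [T ::= R T zero]
zero finds add add zero R T zero zero zero finds R ⇒ zero finds add add zero add T zero zero zero finds R   [R ::= add]
zero finds add add zero add T zero zero zero finds R ⇒ zero finds add add zero add R T zero zero zero zero finds R   [T ::= R T zero]
zero finds add add zero add R T zero zero zero zero finds R ⇒ zero finds add add zero add add zero T zero zero zero zero finds R   [R ::= add zero]
zero finds add add zero add add zero T zero zero zero zero finds R ⇒ zero finds add add zero add add zero finds zero zero zero zero finds R   [T ::= finds]
zero finds add add zero add add zero finds zero zero zero zero finds R ⇒ zero finds add add zero add add zero finds zero zero zero zero finds add   [R ::= add]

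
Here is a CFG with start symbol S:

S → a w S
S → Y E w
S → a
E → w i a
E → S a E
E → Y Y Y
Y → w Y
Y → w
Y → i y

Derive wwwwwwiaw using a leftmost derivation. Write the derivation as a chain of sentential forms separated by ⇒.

S ⇒ YEw ⇒ wYEw ⇒ wwYEw ⇒ wwwYEw ⇒ wwwwYEw ⇒ wwwwwEw ⇒ wwwwwwiaw

S ⇒ YEw   [S → Y E w]
YEw ⇒ wYEw   [Y → w Y]
wYEw ⇒ wwYEw   [Y → w Y]
wwYEw ⇒ wwwYEw   [Y → w Y]
wwwYEw ⇒ wwwwYEw   [Y → w Y]
wwwwYEw ⇒ wwwwwEw   [Y → w]
wwwwwEw ⇒ wwwwwwiaw   [E → w i a]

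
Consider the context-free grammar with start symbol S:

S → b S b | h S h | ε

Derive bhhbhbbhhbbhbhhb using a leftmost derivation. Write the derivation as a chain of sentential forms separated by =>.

S => bSb   [S → b S b]
bSb => bhShb   [S → h S h]
bhShb => bhhShhb   [S → h S h]
bhhShhb => bhhbSbhhb   [S → b S b]
bhhbSbhhb => bhhbhShbhhb   [S → h S h]
bhhbhShbhhb => bhhbhbSbhbhhb   [S → b S b]
bhhbhbSbhbhhb => bhhbhbbSbbhbhhb   [S → b S b]
bhhbhbbSbbhbhhb => bhhbhbbhShbbhbhhb   [S → h S h]
bhhbhbbhShbbhbhhb => bhhbhbbhhbbhbhhb   [S → ε]

S => bSb => bhShb => bhhShhb => bhhbSbhhb => bhhbhShbhhb => bhhbhbSbhbhhb => bhhbhbbSbbhbhhb => bhhbhbbhShbbhbhhb => bhhbhbbhhbbhbhhb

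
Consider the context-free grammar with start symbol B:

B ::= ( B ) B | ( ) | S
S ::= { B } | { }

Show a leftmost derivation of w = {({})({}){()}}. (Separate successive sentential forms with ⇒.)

B ⇒ S ⇒ {B} ⇒ {(B)B} ⇒ {(S)B} ⇒ {({})B} ⇒ {({})(B)B} ⇒ {({})(S)B} ⇒ {({})({})B} ⇒ {({})({})S} ⇒ {({})({}){B}} ⇒ {({})({}){()}}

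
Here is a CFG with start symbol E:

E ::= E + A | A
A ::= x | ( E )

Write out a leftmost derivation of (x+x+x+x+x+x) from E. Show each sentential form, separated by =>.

E => A => (E) => (E+A) => (E+A+A) => (E+A+A+A) => (E+A+A+A+A) => (E+A+A+A+A+A) => (A+A+A+A+A+A) => (x+A+A+A+A+A) => (x+x+A+A+A+A) => (x+x+x+A+A+A) => (x+x+x+x+A+A) => (x+x+x+x+x+A) => (x+x+x+x+x+x)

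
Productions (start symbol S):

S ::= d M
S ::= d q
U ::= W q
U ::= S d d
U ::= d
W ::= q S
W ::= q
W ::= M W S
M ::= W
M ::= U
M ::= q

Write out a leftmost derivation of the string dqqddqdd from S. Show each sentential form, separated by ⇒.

S⇒dM⇒dW⇒dMWS⇒dqWS⇒dqqS⇒dqqdM⇒dqqdU⇒dqqdSdd⇒dqqddqdd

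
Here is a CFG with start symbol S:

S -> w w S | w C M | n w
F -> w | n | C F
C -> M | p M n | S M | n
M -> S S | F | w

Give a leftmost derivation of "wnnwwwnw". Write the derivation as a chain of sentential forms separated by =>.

S => wCM   [S -> w C M]
wCM => wnM   [C -> n]
wnM => wnSS   [M -> S S]
wnSS => wnnwS   [S -> n w]
wnnwS => wnnwwwS   [S -> w w S]
wnnwwwS => wnnwwwnw   [S -> n w]

S => wCM => wnM => wnSS => wnnwS => wnnwwwS => wnnwwwnw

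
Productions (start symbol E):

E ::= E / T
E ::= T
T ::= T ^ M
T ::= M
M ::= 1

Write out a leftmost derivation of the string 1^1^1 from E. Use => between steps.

E => T => T^M => T^M^M => M^M^M => 1^M^M => 1^1^M => 1^1^1

E => T   [E ::= T]
T => T^M   [T ::= T ^ M]
T^M => T^M^M   [T ::= T ^ M]
T^M^M => M^M^M   [T ::= M]
M^M^M => 1^M^M   [M ::= 1]
1^M^M => 1^1^M   [M ::= 1]
1^1^M => 1^1^1   [M ::= 1]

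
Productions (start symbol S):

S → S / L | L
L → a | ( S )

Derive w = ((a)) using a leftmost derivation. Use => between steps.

S=>L=>(S)=>(L)=>((S))=>((L))=>((a))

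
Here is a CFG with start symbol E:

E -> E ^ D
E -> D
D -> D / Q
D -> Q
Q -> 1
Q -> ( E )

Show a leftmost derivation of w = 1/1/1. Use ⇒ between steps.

E ⇒ D   [E -> D]
D ⇒ D/Q   [D -> D / Q]
D/Q ⇒ D/Q/Q   [D -> D / Q]
D/Q/Q ⇒ Q/Q/Q   [D -> Q]
Q/Q/Q ⇒ 1/Q/Q   [Q -> 1]
1/Q/Q ⇒ 1/1/Q   [Q -> 1]
1/1/Q ⇒ 1/1/1   [Q -> 1]

E⇒D⇒D/Q⇒D/Q/Q⇒Q/Q/Q⇒1/Q/Q⇒1/1/Q⇒1/1/1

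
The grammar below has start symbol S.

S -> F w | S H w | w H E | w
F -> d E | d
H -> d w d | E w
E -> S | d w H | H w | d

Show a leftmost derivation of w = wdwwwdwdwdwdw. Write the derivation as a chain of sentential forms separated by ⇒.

S ⇒ SHw ⇒ wHEHw ⇒ wEwEHw ⇒ wHwwEHw ⇒ wEwwwEHw ⇒ wdwwwEHw ⇒ wdwwwHwHw ⇒ wdwwwdwdwHw ⇒ wdwwwdwdwdwdw

S ⇒ SHw   [S -> S H w]
SHw ⇒ wHEHw   [S -> w H E]
wHEHw ⇒ wEwEHw   [H -> E w]
wEwEHw ⇒ wHwwEHw   [E -> H w]
wHwwEHw ⇒ wEwwwEHw   [H -> E w]
wEwwwEHw ⇒ wdwwwEHw   [E -> d]
wdwwwEHw ⇒ wdwwwHwHw   [E -> H w]
wdwwwHwHw ⇒ wdwwwdwdwHw   [H -> d w d]
wdwwwdwdwHw ⇒ wdwwwdwdwdwdw   [H -> d w d]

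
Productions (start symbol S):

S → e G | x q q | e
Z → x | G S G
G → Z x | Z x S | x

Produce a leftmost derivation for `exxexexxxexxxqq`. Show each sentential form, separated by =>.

S=>eG=>eZxS=>eGSGxS=>eZxSSGxS=>exxSSGxS=>exxeGSGxS=>exxexSGxS=>exxexeGxS=>exxexeZxxS=>exxexexxxS=>exxexexxxeG=>exxexexxxeZxS=>exxexexxxexxS=>exxexexxxexxxqq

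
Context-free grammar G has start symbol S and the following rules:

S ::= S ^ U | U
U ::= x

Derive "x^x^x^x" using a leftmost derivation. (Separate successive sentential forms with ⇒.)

S ⇒ S^U   [S ::= S ^ U]
S^U ⇒ S^U^U   [S ::= S ^ U]
S^U^U ⇒ S^U^U^U   [S ::= S ^ U]
S^U^U^U ⇒ U^U^U^U   [S ::= U]
U^U^U^U ⇒ x^U^U^U   [U ::= x]
x^U^U^U ⇒ x^x^U^U   [U ::= x]
x^x^U^U ⇒ x^x^x^U   [U ::= x]
x^x^x^U ⇒ x^x^x^x   [U ::= x]

S ⇒ S^U ⇒ S^U^U ⇒ S^U^U^U ⇒ U^U^U^U ⇒ x^U^U^U ⇒ x^x^U^U ⇒ x^x^x^U ⇒ x^x^x^x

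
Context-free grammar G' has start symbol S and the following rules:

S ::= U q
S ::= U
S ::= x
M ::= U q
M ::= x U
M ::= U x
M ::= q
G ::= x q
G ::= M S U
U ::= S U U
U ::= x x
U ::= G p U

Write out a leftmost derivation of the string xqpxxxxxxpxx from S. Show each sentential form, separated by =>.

S => U   [S ::= U]
U => GpU   [U ::= G p U]
GpU => MSUpU   [G ::= M S U]
MSUpU => UxSUpU   [M ::= U x]
UxSUpU => GpUxSUpU   [U ::= G p U]
GpUxSUpU => xqpUxSUpU   [G ::= x q]
xqpUxSUpU => xqpxxxSUpU   [U ::= x x]
xqpxxxSUpU => xqpxxxxUpU   [S ::= x]
xqpxxxxUpU => xqpxxxxxxpU   [U ::= x x]
xqpxxxxxxpU => xqpxxxxxxpxx   [U ::= x x]

S => U => GpU => MSUpU => UxSUpU => GpUxSUpU => xqpUxSUpU => xqpxxxSUpU => xqpxxxxUpU => xqpxxxxxxpU => xqpxxxxxxpxx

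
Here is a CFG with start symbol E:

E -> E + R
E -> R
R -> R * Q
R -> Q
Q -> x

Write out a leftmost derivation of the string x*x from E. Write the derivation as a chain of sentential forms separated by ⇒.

E ⇒ R ⇒ R*Q ⇒ Q*Q ⇒ x*Q ⇒ x*x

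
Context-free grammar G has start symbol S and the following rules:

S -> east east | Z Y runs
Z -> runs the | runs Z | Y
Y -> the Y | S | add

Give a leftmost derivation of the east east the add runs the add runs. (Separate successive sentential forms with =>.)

S => Z Y runs   [S -> Z Y runs]
Z Y runs => Y Y runs   [Z -> Y]
Y Y runs => S Y runs   [Y -> S]
S Y runs => Z Y runs Y runs   [S -> Z Y runs]
Z Y runs Y runs => Y Y runs Y runs   [Z -> Y]
Y Y runs Y runs => the Y Y runs Y runs   [Y -> the Y]
the Y Y runs Y runs => the S Y runs Y runs   [Y -> S]
the S Y runs Y runs => the east east Y runs Y runs   [S -> east east]
the east east Y runs Y runs => the east east the Y runs Y runs   [Y -> the Y]
the east east the Y runs Y runs => the east east the add runs Y runs   [Y -> add]
the east east the add runs Y runs => the east east the add runs the Y runs   [Y -> the Y]
the east east the add runs the Y runs => the east east the add runs the add runs   [Y -> add]

S => Z Y runs => Y Y runs => S Y runs => Z Y runs Y runs => Y Y runs Y runs => the Y Y runs Y runs => the S Y runs Y runs => the east east Y runs Y runs => the east east the Y runs Y runs => the east east the add runs Y runs => the east east the add runs the Y runs => the east east the add runs the add runs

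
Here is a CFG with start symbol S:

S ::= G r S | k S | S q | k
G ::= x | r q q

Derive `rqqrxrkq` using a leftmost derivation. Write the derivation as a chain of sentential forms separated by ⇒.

S⇒GrS⇒rqqrS⇒rqqrGrS⇒rqqrxrS⇒rqqrxrSq⇒rqqrxrkq

S ⇒ GrS   [S ::= G r S]
GrS ⇒ rqqrS   [G ::= r q q]
rqqrS ⇒ rqqrGrS   [S ::= G r S]
rqqrGrS ⇒ rqqrxrS   [G ::= x]
rqqrxrS ⇒ rqqrxrSq   [S ::= S q]
rqqrxrSq ⇒ rqqrxrkq   [S ::= k]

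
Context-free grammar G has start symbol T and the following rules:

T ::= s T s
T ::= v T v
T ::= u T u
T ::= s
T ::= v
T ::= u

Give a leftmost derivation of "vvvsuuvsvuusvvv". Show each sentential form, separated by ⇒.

T ⇒ vTv ⇒ vvTvv ⇒ vvvTvvv ⇒ vvvsTsvvv ⇒ vvvsuTusvvv ⇒ vvvsuuTuusvvv ⇒ vvvsuuvTvuusvvv ⇒ vvvsuuvsvuusvvv

T ⇒ vTv   [T ::= v T v]
vTv ⇒ vvTvv   [T ::= v T v]
vvTvv ⇒ vvvTvvv   [T ::= v T v]
vvvTvvv ⇒ vvvsTsvvv   [T ::= s T s]
vvvsTsvvv ⇒ vvvsuTusvvv   [T ::= u T u]
vvvsuTusvvv ⇒ vvvsuuTuusvvv   [T ::= u T u]
vvvsuuTuusvvv ⇒ vvvsuuvTvuusvvv   [T ::= v T v]
vvvsuuvTvuusvvv ⇒ vvvsuuvsvuusvvv   [T ::= s]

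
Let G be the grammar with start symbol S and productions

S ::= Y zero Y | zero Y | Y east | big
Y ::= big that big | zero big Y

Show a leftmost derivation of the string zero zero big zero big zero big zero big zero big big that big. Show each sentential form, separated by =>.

S => zero Y => zero zero big Y => zero zero big zero big Y => zero zero big zero big zero big Y => zero zero big zero big zero big zero big Y => zero zero big zero big zero big zero big zero big Y => zero zero big zero big zero big zero big zero big big that big

S => zero Y   [S ::= zero Y]
zero Y => zero zero big Y   [Y ::= zero big Y]
zero zero big Y => zero zero big zero big Y   [Y ::= zero big Y]
zero zero big zero big Y => zero zero big zero big zero big Y   [Y ::= zero big Y]
zero zero big zero big zero big Y => zero zero big zero big zero big zero big Y   [Y ::= zero big Y]
zero zero big zero big zero big zero big Y => zero zero big zero big zero big zero big zero big Y   [Y ::= zero big Y]
zero zero big zero big zero big zero big zero big Y => zero zero big zero big zero big zero big zero big big that big   [Y ::= big that big]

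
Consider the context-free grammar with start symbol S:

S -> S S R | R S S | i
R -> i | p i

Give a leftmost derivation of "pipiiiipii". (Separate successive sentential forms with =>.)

S => RSS => piSS => piSSRS => piRSSSRS => pipiSSSRS => pipiiSSRS => pipiiiSRS => pipiiiiRS => pipiiiipiS => pipiiiipii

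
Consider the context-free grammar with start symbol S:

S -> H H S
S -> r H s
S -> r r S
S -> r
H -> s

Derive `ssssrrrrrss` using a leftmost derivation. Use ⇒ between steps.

S ⇒ HHS   [S -> H H S]
HHS ⇒ sHS   [H -> s]
sHS ⇒ ssS   [H -> s]
ssS ⇒ ssHHS   [S -> H H S]
ssHHS ⇒ sssHS   [H -> s]
sssHS ⇒ ssssS   [H -> s]
ssssS ⇒ ssssrrS   [S -> r r S]
ssssrrS ⇒ ssssrrrrS   [S -> r r S]
ssssrrrrS ⇒ ssssrrrrrHs   [S -> r H s]
ssssrrrrrHs ⇒ ssssrrrrrss   [H -> s]

S ⇒ HHS ⇒ sHS ⇒ ssS ⇒ ssHHS ⇒ sssHS ⇒ ssssS ⇒ ssssrrS ⇒ ssssrrrrS ⇒ ssssrrrrrHs ⇒ ssssrrrrrss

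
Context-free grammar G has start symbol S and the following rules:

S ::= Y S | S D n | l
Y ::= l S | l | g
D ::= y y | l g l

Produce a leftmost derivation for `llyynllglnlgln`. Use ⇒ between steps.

S ⇒ YS ⇒ lSS ⇒ lSDnS ⇒ llDnS ⇒ llyynS ⇒ llyynSDn ⇒ llyynSDnDn ⇒ llyynlDnDn ⇒ llyynllglnDn ⇒ llyynllglnlgln

S ⇒ YS   [S ::= Y S]
YS ⇒ lSS   [Y ::= l S]
lSS ⇒ lSDnS   [S ::= S D n]
lSDnS ⇒ llDnS   [S ::= l]
llDnS ⇒ llyynS   [D ::= y y]
llyynS ⇒ llyynSDn   [S ::= S D n]
llyynSDn ⇒ llyynSDnDn   [S ::= S D n]
llyynSDnDn ⇒ llyynlDnDn   [S ::= l]
llyynlDnDn ⇒ llyynllglnDn   [D ::= l g l]
llyynllglnDn ⇒ llyynllglnlgln   [D ::= l g l]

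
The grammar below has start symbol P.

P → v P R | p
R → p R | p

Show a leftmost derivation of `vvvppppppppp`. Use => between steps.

P=>vPR=>vvPRR=>vvvPRRR=>vvvpRRR=>vvvppRRR=>vvvpppRR=>vvvppppR=>vvvpppppR=>vvvppppppR=>vvvpppppppR=>vvvppppppppR=>vvvppppppppp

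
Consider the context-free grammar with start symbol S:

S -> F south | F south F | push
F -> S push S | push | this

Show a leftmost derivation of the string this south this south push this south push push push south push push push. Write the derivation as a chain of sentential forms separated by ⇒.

S ⇒ F south F   [S -> F south F]
F south F ⇒ S push S south F   [F -> S push S]
S push S south F ⇒ F south F push S south F   [S -> F south F]
F south F push S south F ⇒ this south F push S south F   [F -> this]
this south F push S south F ⇒ this south S push S push S south F   [F -> S push S]
this south S push S push S south F ⇒ this south F south push S push S south F   [S -> F south]
this south F south push S push S south F ⇒ this south this south push S push S south F   [F -> this]
this south this south push S push S south F ⇒ this south this south push F south F push S south F   [S -> F south F]
this south this south push F south F push S south F ⇒ this south this south push this south F push S south F   [F -> this]
this south this south push this south F push S south F ⇒ this south this south push this south push push S south F   [F -> push]
this south this south push this south push push S south F ⇒ this south this south push this south push push push south F   [S -> push]
this south this south push this south push push push south F ⇒ this south this south push this south push push push south S push S   [F -> S push S]
this south this south push this south push push push south S push S ⇒ this south this south push this south push push push south push push S   [S -> push]
this south this south push this south push push push south push push S ⇒ this south this south push this south push push push south push push push   [S -> push]

S ⇒ F south F ⇒ S push S south F ⇒ F south F push S south F ⇒ this south F push S south F ⇒ this south S push S push S south F ⇒ this south F south push S push S south F ⇒ this south this south push S push S south F ⇒ this south this south push F south F push S south F ⇒ this south this south push this south F push S south F ⇒ this south this south push this south push push S south F ⇒ this south this south push this south push push push south F ⇒ this south this south push this south push push push south S push S ⇒ this south this south push this south push push push south push push S ⇒ this south this south push this south push push push south push push push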